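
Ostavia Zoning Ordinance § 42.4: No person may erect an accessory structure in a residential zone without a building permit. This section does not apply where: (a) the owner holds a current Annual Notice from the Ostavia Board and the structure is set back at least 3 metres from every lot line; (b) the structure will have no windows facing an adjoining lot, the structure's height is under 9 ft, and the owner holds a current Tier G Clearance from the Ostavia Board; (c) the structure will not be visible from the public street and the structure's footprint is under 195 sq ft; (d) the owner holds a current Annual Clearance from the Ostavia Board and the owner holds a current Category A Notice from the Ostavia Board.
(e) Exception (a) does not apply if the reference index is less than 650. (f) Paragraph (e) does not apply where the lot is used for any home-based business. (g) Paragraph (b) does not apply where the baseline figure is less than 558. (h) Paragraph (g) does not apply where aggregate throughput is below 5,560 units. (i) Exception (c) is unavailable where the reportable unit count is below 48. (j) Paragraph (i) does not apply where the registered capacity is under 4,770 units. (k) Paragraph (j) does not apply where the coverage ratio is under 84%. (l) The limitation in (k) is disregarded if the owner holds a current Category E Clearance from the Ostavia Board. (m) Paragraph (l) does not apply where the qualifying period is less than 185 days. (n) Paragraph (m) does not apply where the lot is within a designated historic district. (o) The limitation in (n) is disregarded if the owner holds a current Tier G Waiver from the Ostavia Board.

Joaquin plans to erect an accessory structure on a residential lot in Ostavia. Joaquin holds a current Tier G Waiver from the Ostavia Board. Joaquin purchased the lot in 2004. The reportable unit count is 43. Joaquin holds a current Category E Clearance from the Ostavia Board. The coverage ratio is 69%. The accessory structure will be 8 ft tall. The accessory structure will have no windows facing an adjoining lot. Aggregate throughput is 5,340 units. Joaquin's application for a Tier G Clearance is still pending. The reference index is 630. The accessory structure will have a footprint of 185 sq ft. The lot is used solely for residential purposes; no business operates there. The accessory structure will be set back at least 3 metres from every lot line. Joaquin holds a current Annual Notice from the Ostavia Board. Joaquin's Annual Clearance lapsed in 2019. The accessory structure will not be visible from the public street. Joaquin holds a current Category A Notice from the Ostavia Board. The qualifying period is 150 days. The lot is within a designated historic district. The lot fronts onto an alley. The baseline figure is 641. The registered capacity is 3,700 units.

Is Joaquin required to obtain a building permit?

All of (a)'s requirements are met (a current Annual Notice is held; the setback is at least 3 m on every side). But: (e) is triggered — the reference index is 630, less than the 650 limit. (f) does not operate here (the lot is solely residential), so (e) stands. So (a) is unavailable.
Exception (b) requires that the owner holds a current Tier G Clearance from the Ostavia Board; but there is no Tier G Clearance in force, so (b) is unavailable.
Exception (c) is satisfied on its face — the structure will not be visible from the street; the structure's footprint is 185 sq ft, under the 195 sq ft limit. But: (i) is engaged — the reportable unit count is 43, below the 48 limit. (j) operates (the registered capacity is 3,700 units, under the 4,770 units limit), but is itself disapplied by (k): (k) is engaged — the coverage ratio is 69%, under the 84% limit. (l) is engaged (a current Category E Clearance is held), but is set aside by (m): (m) operates — the qualifying period is 150 days, less than the 185 days limit. (n) operates (the lot is in a historic district), but is itself disapplied by (o): (o) is triggered — a current Tier G Waiver is held. So (c) is unavailable.
Exception (d) fails — no current Annual Clearance is held.
No exception is made out. Joaquin falls within the general rule.

Yes — Joaquin must obtain a building permit.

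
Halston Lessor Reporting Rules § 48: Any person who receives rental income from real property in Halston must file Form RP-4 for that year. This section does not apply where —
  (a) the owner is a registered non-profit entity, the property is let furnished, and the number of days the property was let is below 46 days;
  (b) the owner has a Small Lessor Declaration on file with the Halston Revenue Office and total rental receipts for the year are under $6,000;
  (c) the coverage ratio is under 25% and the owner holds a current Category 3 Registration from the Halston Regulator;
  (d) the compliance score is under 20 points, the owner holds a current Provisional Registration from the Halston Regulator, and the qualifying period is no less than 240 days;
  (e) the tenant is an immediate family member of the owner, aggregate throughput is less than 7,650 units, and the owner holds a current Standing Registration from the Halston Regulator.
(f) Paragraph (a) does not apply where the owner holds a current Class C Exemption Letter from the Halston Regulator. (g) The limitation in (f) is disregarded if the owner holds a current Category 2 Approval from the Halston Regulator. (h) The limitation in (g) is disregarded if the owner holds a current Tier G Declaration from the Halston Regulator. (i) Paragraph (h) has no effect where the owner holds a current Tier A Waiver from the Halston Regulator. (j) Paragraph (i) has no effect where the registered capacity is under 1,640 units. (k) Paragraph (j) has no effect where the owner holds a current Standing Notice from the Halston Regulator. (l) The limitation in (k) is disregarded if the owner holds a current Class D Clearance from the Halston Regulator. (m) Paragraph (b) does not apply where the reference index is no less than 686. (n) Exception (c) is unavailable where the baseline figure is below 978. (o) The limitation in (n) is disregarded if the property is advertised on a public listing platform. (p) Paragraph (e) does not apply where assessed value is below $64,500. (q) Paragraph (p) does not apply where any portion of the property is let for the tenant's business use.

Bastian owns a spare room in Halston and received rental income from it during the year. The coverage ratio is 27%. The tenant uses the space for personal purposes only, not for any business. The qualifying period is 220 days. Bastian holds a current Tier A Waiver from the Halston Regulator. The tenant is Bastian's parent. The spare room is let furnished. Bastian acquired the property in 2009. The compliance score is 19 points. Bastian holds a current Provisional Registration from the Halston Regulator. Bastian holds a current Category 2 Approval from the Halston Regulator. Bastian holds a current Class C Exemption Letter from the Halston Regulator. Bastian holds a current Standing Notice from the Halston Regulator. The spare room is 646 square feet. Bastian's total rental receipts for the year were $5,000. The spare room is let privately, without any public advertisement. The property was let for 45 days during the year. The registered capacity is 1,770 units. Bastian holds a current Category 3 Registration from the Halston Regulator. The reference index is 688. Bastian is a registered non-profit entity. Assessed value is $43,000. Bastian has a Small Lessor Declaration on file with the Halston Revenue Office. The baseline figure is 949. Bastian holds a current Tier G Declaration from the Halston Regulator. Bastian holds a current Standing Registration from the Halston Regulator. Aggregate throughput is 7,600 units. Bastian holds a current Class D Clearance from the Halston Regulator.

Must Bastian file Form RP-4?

Exception (a)'s conditions are all satisfied: Bastian is a registered non-profit; the property is let furnished; the number of days the property was let is 45 days, below the 46 days limit. Considering the limiting provisions: (f) would limit (a) — a current Class C Exemption Letter is held — but (g) sets (f) aside: (g) operates against (f): a current Category 2 Approval is held. (h) would limit (g) — a current Tier G Declaration is held — but (i) sets (h) aside: (i) is triggered — a current Tier A Waiver is held. (j) is not triggered (the registered capacity is 1,770 units, not under 1,640 units), so (i) stands. So (a) applies.
Exception (b) is satisfied on its face — a Small Lessor Declaration is on file; total rental receipts for the year are $5,000, under the $6,000 limit. Turning to paragraph (m): (m) is triggered — the reference index is 688, meeting the 686 threshold. Exception (b) does not apply.
Exception (c) fails — the coverage ratio is 27%, not under 25%.
Exception (d) does not apply: the qualifying period is 220 days, short of 240 days.
Exception (e): the tenant is an immediate family member; aggregate throughput is 7,600 units, less than the 7,650 units limit; a current Standing Registration is held — every condition holds. But applying paragraphs (p)–(q): (p) is engaged — assessed value is $43,000, below the $64,500 limit. (q), which would lift (p), is inapplicable — the space is used for personal purposes only. So (e) is unavailable.

No — exception (a) applies; Bastian is not required to file Form RP-4.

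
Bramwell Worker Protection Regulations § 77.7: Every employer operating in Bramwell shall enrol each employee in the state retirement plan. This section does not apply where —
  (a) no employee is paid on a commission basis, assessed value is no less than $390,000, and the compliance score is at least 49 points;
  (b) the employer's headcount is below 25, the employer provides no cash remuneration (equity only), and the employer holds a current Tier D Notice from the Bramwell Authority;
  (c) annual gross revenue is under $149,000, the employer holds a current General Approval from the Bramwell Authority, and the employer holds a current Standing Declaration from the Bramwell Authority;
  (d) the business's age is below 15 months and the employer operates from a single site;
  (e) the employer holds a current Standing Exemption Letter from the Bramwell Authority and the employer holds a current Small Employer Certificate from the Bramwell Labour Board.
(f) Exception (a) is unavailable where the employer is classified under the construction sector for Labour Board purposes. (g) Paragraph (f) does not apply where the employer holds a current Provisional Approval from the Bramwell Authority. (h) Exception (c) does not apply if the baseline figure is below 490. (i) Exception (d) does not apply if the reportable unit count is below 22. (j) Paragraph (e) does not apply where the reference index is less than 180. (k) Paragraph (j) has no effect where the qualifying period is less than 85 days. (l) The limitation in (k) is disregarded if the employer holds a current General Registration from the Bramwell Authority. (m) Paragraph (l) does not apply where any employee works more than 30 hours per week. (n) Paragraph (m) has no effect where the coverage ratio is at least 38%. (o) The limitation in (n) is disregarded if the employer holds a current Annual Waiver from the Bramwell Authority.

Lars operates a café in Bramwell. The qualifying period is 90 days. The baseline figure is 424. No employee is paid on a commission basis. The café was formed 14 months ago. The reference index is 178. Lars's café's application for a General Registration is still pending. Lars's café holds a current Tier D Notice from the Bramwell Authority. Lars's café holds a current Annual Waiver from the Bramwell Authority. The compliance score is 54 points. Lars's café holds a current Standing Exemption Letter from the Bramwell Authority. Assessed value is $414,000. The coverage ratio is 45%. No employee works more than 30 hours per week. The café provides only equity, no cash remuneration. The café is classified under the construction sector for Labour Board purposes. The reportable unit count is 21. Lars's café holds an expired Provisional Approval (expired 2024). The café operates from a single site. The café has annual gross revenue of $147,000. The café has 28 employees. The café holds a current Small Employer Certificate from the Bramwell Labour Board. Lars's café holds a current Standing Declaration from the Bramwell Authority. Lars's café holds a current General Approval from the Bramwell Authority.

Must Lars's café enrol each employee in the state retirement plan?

Yes — Lars's café must enrol each employee in the state retirement plan.

Exception (a): no employee is paid on commission; assessed value is $414,000, meeting the $390,000 threshold; the compliance score is 54 points, meeting the 49 points threshold — every condition holds. But applying paragraphs (f)–(g): (f) operates against (a): the café is classified under the construction sector. (g) is not triggered (the Provisional Approval is not current), so (f) stands. (a) is therefore removed.
Exception (b) fails — the employer's headcount is 28, not below 25.
Exception (c)'s conditions are all satisfied: annual gross revenue is $147,000, under the $149,000 limit; a current General Approval is held; a current Standing Declaration is held. Turning to paragraph (h): (h) is engaged — the baseline figure is 424, below the 490 limit. So (c) is unavailable.
Exception (d): the business's age is 14 months, below the 15 months limit; the employer operates from a single site — every condition holds. However, paragraph (i) must be considered: (i) is engaged — the reportable unit count is 21, below the 22 limit. Exception (d) does not apply.
Exception (e)'s conditions are all satisfied: a current Standing Exemption Letter is held; a current Small Employer Certificate is held. Turning to paragraphs (j)–(o): (j) is engaged — the reference index is 178, less than the 180 limit. (k) is not engaged (the qualifying period is 90 days, not less than 85 days), so (j) stands. Exception (e) does not apply.
No exception is made out. Lars's café falls within the general rule.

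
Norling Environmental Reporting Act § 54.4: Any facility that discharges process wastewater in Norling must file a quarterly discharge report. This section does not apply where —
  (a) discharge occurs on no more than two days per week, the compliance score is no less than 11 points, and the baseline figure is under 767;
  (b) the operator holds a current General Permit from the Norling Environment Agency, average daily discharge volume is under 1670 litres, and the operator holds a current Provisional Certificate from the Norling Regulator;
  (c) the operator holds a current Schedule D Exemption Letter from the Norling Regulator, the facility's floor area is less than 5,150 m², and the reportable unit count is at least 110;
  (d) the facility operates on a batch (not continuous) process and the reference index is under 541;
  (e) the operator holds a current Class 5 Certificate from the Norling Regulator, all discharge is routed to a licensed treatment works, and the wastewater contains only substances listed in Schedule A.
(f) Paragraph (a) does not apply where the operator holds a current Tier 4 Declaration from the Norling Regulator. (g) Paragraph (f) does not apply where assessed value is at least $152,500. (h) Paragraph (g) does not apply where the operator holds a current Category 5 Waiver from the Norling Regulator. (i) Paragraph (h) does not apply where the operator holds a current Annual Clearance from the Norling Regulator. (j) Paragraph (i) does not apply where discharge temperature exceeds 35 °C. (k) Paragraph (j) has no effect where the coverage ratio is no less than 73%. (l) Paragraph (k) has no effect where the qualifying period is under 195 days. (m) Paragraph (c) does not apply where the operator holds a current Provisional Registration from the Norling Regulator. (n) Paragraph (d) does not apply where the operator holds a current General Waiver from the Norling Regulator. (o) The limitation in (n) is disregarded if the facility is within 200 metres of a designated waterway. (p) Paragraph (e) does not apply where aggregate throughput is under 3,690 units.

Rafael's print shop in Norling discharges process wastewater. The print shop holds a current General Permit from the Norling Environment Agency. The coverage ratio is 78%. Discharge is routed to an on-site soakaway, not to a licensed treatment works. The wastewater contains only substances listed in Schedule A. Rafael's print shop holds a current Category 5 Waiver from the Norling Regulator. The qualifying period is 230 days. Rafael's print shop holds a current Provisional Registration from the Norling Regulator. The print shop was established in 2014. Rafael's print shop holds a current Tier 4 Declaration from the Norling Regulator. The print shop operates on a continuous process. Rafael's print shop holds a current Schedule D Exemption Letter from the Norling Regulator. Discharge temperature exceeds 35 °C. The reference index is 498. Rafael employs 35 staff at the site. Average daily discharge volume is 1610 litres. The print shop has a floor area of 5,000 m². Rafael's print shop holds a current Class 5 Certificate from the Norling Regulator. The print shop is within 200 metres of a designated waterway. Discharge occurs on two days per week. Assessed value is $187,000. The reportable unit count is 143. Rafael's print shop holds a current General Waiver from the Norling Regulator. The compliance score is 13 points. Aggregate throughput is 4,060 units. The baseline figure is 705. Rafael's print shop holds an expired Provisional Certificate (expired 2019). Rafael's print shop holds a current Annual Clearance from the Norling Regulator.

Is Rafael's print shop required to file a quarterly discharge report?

All of (a)'s requirements are met (discharge occurs on no more than two days per week; the compliance score is 13 points, meeting the 11 points threshold; the baseline figure is 705, under the 767 limit). As to paragraphs (f)–(l): (f) would limit (a) — a current Tier 4 Declaration is held — but (g) sets (f) aside: (g) operates against (f): assessed value is $187,000, meeting the $152,500 threshold. (h) would limit (g) — a current Category 5 Waiver is held — but (i) sets (h) aside: (i) is triggered — a current Annual Clearance is held. (j) applies (discharge temperature exceeds 35 °C), but is itself disapplied by (k): (k) operates against (j): the coverage ratio is 78%, meeting the 73% threshold. (l), which would lift (k), is not triggered — the qualifying period is 230 days, not under 195 days. (a) remains available.
Exception (b) fails — no current Provisional Certificate is held.
All of (c)'s requirements are met (a current Schedule D Exemption Letter is held; the facility's floor area is 5,000 m², less than the 5,150 m² limit; the reportable unit count is 143, meeting the 110 threshold). But: (m) operates — a current Provisional Registration is held. So (c) is unavailable.
Exception (d) fails — the facility operates on a continuous process.
Exception (e) fails — discharge is not routed to a licensed treatment works.

No — exception (a) applies; Rafael's print shop is not required to file a quarterly discharge report.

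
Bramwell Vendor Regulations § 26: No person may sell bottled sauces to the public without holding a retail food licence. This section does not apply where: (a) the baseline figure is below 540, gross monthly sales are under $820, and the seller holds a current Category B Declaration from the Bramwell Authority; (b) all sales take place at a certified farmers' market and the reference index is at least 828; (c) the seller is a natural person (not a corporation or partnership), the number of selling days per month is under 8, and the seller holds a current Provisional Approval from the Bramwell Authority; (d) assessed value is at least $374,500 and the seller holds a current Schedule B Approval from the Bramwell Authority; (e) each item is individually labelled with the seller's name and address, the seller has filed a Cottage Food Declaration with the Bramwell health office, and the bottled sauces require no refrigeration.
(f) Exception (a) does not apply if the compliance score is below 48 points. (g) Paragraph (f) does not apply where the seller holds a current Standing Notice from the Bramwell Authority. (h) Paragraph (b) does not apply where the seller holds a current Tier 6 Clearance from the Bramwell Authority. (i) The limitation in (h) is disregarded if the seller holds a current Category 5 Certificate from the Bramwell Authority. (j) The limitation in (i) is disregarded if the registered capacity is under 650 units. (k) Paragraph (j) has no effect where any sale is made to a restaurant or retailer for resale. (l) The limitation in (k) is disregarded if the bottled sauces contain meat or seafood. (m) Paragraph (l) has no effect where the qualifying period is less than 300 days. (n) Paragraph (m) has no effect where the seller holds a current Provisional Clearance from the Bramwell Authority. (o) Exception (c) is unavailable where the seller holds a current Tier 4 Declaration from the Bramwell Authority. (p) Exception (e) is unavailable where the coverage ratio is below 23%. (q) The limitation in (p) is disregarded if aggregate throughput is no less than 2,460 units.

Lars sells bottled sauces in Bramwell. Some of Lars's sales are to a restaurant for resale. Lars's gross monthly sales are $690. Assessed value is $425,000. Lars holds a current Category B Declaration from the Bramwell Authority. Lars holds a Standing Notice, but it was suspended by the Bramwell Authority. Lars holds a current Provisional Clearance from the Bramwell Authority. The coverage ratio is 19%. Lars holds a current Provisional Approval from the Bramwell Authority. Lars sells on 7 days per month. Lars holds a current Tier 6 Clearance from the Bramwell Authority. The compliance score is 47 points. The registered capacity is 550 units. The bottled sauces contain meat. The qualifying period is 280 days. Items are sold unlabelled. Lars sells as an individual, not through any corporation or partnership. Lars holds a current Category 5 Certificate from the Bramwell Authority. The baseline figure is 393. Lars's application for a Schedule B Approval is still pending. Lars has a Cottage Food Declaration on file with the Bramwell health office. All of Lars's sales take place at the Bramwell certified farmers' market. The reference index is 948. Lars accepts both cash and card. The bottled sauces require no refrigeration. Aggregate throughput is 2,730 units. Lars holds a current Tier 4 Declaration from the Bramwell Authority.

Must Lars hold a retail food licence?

Yes — Lars must hold a retail food licence.

Exception (a): the baseline figure is 393, below the 540 limit; gross monthly sales are $690, under the $820 limit; a current Category B Declaration is held — every condition holds. However, paragraphs (f)–(g) must be considered: (f) operates — the compliance score is 47 points, below the 48 points limit. (g) is not triggered (there is no Standing Notice in force), so (f) stands. So (a) is unavailable.
All of (b)'s requirements are met (all sales are at a certified farmers' market; the reference index is 948, meeting the 828 threshold). However, paragraphs (h)–(n) must be considered: (h) operates against (b): a current Tier 6 Clearance is held. (i) is triggered (a current Category 5 Certificate is held), but is overridden by (j): (j) operates against (i): the registered capacity is 550 units, under the 650 units limit. (k) is engaged (some sales are to a restaurant for resale), but is overridden by (l): (l) operates against (k): the bottled sauces contain meat. (m) would limit (l) — the qualifying period is 280 days, less than the 300 days limit — but (n) sets (m) aside: (n) is triggered — a current Provisional Clearance is held. Exception (b) does not apply.
Exception (c) is satisfied on its face — the seller is a natural person; the number of selling days per month is 7, under the 8 limit; a current Provisional Approval is held. But: (o) is triggered — a current Tier 4 Declaration is held. So (c) is unavailable.
Exception (d) does not apply: the Schedule B Approval is not current.
Exception (e) requires that each item is individually labelled with the seller's name and address; but items are sold unlabelled, so (e) is unavailable.
No exception displaces § 26.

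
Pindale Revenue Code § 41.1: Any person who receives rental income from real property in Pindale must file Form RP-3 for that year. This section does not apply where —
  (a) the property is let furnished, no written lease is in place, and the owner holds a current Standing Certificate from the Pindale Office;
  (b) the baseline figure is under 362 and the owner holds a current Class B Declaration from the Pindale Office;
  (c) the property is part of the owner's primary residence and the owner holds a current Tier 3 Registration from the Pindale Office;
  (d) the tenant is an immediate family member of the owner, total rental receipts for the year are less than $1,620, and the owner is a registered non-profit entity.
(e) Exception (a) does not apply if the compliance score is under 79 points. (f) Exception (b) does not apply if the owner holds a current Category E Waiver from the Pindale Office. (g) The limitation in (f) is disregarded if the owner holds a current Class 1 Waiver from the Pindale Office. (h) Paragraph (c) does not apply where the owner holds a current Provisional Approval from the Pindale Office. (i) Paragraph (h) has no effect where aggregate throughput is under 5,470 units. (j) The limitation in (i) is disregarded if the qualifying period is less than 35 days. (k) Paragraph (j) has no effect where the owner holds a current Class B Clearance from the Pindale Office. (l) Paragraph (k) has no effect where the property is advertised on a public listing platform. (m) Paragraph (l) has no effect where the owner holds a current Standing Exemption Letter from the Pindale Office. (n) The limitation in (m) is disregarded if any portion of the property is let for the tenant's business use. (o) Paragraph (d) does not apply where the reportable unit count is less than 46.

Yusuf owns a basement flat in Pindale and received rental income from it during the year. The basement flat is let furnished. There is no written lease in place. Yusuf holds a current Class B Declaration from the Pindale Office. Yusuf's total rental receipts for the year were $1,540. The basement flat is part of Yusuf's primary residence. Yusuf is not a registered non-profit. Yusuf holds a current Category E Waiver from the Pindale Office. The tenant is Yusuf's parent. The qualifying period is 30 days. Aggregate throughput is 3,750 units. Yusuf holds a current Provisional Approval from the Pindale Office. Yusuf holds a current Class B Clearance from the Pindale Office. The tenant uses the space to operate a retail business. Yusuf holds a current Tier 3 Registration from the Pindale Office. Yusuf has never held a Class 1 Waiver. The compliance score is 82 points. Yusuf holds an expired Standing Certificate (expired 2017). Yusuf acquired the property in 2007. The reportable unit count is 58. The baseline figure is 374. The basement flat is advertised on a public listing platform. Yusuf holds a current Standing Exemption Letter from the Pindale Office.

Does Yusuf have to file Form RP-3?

Exception (a) fails — the Standing Certificate is not current.
Exception (b) fails — the baseline figure is 374, not under 362.
All of (c)'s requirements are met (the basement flat is part of the primary residence; a current Tier 3 Registration is held). But: (h) is engaged — a current Provisional Approval is held. (i) would limit (h) — aggregate throughput is 3,750 units, under the 5,470 units limit — but (j) sets (i) aside: (j) operates against (i): the qualifying period is 30 days, less than the 35 days limit. (k) is triggered (a current Class B Clearance is held), but is displaced by (l): (l) operates against (k): the property is publicly advertised. (m) would limit (l) — a current Standing Exemption Letter is held — but (n) sets (m) aside: (n) operates — the space is let for business use. So (c) is unavailable.
Exception (d) requires that the owner is a registered non-profit entity; but Yusuf is not a registered non-profit, so (d) is unavailable.
No exception applies. The general rule governs.

Yes — Yusuf must file Form RP-3.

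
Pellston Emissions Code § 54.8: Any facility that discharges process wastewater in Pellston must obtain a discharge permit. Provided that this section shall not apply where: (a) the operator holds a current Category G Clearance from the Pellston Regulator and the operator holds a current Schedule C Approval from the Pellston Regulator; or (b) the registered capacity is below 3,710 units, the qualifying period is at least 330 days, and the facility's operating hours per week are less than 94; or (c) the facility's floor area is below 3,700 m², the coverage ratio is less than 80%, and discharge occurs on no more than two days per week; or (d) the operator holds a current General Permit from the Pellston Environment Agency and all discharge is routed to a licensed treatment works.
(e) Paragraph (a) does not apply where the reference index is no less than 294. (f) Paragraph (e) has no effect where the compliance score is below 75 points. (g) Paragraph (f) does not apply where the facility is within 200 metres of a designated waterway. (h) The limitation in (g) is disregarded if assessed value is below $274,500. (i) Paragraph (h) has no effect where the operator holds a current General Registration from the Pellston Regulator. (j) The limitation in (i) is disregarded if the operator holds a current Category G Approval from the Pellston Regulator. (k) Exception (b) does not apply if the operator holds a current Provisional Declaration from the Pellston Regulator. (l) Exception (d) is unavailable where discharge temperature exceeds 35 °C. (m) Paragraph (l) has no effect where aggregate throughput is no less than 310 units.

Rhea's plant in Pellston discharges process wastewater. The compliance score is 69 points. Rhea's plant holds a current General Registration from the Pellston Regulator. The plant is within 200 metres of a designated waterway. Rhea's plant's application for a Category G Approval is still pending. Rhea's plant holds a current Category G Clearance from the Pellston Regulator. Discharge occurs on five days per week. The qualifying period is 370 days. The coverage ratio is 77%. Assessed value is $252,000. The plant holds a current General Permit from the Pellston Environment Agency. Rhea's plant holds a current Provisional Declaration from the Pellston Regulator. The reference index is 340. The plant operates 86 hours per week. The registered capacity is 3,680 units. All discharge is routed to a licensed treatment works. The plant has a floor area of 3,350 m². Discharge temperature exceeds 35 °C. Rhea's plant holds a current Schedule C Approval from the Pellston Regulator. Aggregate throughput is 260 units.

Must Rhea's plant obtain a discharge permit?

Exception (a)'s conditions are all satisfied: a current Category G Clearance is held; a current Schedule C Approval is held. But: (e) applies — the reference index is 340, meeting the 294 threshold. (f) is engaged (the compliance score is 69 points, below the 75 points limit), but is itself disapplied by (g): (g) applies — the plant is within 200 m of a designated waterway. (h) would limit (g) — assessed value is $252,000, below the $274,500 limit — but (i) sets (h) aside: (i) applies — a current General Registration is held. (j) is not engaged (the Category G Approval is not current), so (i) stands. So (a) is unavailable.
Exception (b)'s conditions are all satisfied: the registered capacity is 3,680 units, below the 3,710 units limit; the qualifying period is 370 days, meeting the 330 days threshold; the facility's operating hours per week are 86, less than the 94 limit. But: (k) operates against (b): a current Provisional Declaration is held. (b) is therefore removed.
Exception (c) does not apply: discharge occurs on five days per week.
Exception (d): a current General Permit is held; discharge is routed to a licensed treatment works — every condition holds. But applying paragraphs (l)–(m): (l) operates against (d): discharge temperature exceeds 35 °C. (m), which would lift (l), does not operate here — aggregate throughput is 260 units, short of 310 units. So (d) is unavailable.
No exception displaces § 54.8.

Yes — Rhea's plant must obtain a discharge permit.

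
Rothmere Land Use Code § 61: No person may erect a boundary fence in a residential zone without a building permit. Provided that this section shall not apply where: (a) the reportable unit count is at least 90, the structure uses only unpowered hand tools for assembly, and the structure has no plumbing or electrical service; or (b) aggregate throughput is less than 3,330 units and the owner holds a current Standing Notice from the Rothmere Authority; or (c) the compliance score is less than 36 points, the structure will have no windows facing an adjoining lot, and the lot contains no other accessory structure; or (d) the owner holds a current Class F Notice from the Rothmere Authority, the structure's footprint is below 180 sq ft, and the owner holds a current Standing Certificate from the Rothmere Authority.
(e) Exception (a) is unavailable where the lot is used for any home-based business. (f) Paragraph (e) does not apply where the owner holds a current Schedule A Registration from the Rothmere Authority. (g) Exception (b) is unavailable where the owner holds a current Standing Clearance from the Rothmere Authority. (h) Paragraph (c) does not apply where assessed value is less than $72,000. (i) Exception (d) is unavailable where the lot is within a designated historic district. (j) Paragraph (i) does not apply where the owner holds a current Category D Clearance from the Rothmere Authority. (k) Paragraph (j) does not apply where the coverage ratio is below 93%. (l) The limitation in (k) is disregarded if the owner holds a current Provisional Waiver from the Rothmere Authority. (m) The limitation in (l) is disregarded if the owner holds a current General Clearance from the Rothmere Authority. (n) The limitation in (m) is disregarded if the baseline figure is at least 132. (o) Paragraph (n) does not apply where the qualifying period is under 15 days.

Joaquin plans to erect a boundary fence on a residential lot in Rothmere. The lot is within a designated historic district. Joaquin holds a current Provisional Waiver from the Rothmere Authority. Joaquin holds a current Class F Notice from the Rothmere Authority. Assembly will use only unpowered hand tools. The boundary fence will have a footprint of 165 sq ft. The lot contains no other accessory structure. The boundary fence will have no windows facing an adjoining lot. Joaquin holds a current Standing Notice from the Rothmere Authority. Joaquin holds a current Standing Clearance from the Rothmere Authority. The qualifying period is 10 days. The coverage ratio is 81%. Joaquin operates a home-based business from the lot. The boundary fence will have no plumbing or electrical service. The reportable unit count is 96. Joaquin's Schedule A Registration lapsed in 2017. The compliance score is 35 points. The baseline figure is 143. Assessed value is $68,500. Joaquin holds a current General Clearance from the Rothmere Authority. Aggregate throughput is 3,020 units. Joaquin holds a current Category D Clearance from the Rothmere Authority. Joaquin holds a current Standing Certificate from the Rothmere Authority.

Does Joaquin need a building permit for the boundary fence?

Yes — Joaquin must obtain a building permit.

Exception (a)'s conditions are all satisfied: the reportable unit count is 96, meeting the 90 threshold; assembly uses only hand tools; there is no plumbing or electrical service. But: (e) is engaged — a home-based business operates on the lot. (f), which would lift (e), is not engaged — no current Schedule A Registration is held. Exception (a) does not apply.
Exception (b): aggregate throughput is 3,020 units, less than the 3,330 units limit; a current Standing Notice is held — every condition holds. Turning to paragraph (g): (g) is engaged — a current Standing Clearance is held. (b) is therefore removed.
All of (c)'s requirements are met (the compliance score is 35 points, less than the 36 points limit; no windows face an adjoining lot; the lot has no other accessory structure). But: (h) operates against (c): assessed value is $68,500, less than the $72,000 limit. (c) is therefore removed.
Exception (d) is satisfied on its face — a current Class F Notice is held; the structure's footprint is 165 sq ft, below the 180 sq ft limit; a current Standing Certificate is held. But applying paragraphs (i)–(o): (i) operates against (d): the lot is in a historic district. (j) operates (a current Category D Clearance is held), but is itself disapplied by (k): (k) operates against (j): the coverage ratio is 81%, below the 93% limit. (l) operates (a current Provisional Waiver is held), but is set aside by (m): (m) operates against (l): a current General Clearance is held. (n) is triggered (the baseline figure is 143, meeting the 132 threshold), but is overridden by (o): (o) is engaged — the qualifying period is 10 days, under the 15 days limit. So (d) is unavailable.
No exception applies. The general rule governs.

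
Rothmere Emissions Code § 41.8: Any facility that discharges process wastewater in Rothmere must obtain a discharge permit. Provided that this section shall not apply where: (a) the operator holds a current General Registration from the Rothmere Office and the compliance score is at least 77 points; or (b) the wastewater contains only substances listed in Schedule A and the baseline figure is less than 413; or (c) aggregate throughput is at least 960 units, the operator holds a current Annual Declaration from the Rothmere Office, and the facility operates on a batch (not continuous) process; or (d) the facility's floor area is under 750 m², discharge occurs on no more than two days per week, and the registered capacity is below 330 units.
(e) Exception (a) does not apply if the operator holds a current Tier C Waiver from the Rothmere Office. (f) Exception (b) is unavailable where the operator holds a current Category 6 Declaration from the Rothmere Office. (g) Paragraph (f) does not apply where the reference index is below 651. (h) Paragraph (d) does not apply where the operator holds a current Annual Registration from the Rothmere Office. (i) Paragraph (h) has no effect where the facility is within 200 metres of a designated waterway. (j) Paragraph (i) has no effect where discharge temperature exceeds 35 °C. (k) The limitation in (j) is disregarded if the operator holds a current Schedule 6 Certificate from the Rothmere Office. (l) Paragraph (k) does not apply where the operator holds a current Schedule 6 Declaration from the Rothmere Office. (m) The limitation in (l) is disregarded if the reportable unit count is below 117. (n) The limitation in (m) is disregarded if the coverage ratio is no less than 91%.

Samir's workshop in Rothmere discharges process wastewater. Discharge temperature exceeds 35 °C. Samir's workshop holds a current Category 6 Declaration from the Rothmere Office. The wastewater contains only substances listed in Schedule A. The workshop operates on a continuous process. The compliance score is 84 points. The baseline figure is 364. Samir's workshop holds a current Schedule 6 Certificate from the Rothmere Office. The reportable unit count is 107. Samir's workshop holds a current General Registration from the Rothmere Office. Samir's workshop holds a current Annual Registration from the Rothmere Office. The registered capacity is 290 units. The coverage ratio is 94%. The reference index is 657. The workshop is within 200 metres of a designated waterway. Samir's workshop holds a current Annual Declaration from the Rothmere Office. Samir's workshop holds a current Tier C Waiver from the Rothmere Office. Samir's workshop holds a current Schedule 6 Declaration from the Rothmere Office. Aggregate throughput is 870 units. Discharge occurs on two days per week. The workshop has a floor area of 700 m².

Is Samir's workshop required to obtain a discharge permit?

All of (a)'s requirements are met (a current General Registration is held; the compliance score is 84 points, meeting the 77 points threshold). But: (e) applies — a current Tier C Waiver is held. (a) is therefore removed.
All of (b)'s requirements are met (the wastewater is Schedule-A-only; the baseline figure is 364, less than the 413 limit). But: (f) operates against (b): a current Category 6 Declaration is held. (g) is not triggered (the reference index is 657, not below 651), so (f) stands. So (b) is unavailable.
Exception (c) does not apply: aggregate throughput is 870 units, short of 960 units.
All of (d)'s requirements are met (the facility's floor area is 700 m², under the 750 m² limit; discharge occurs on no more than two days per week; the registered capacity is 290 units, below the 330 units limit). But: (h) operates against (d): a current Annual Registration is held. (i) would limit (h) — the workshop is within 200 m of a designated waterway — but (j) sets (i) aside: (j) operates against (i): discharge temperature exceeds 35 °C. (k) would limit (j) — a current Schedule 6 Certificate is held — but (l) sets (k) aside: (l) applies — a current Schedule 6 Declaration is held. (m) is engaged (the reportable unit count is 107, below the 117 limit), but yields to (n): (n) applies — the coverage ratio is 94%, meeting the 91% threshold. (d) is therefore removed.
None of the exceptions is available; § 41.8 applies in full.

Yes — Samir's workshop must obtain a discharge permit.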